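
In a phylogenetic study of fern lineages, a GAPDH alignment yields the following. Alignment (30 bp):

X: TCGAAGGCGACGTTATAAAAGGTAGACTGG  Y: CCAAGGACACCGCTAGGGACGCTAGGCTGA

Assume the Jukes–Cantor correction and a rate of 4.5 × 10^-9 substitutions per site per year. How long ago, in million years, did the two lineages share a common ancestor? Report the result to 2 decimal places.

The sequences differ at 14 of 30 sites, so p = 14/30 ≈ 0.466667.
d = −(3/4) ln(1 − 4p/3) = −0.75 ln(1 − 0.622223) = −0.75 ln(0.377777)
  = −0.75 × (-0.973451) = 0.730088 substitutions/site.
Under a molecular clock d = 2μt, so t = d/(2μ) = 0.730088 / (2 × 4.5 × 10^-9) = 81.12 million years.

81.12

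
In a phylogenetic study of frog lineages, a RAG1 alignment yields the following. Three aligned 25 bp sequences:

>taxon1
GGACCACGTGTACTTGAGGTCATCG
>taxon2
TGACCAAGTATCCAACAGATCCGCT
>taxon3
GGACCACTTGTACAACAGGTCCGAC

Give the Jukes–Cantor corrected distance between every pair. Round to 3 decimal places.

d(taxon1,taxon2) = 0.663, d(taxon1,taxon3) = 0.417, d(taxon2,taxon3) = 0.417

taxon1–taxon2: 11/25 sites differ → p = 0.44, d = −0.75 ln(1 − 0.586667) = 0.662626 ≈ 0.663.
taxon1–taxon3: 8/25 sites differ → p = 0.32, d = −0.75 ln(1 − 0.426667) = 0.417216 ≈ 0.417.
taxon2–taxon3: 8/25 sites differ → p = 0.32, d = −0.75 ln(1 − 0.426667) = 0.417216 ≈ 0.417.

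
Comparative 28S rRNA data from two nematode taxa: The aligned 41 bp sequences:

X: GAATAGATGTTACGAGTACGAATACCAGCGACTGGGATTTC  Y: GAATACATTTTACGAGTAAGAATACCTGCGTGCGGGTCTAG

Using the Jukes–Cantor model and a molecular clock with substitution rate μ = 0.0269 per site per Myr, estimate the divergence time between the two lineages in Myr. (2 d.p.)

The sequences differ at 11 of 41 sites, so p = 11/41 ≈ 0.268293.
d = −(3/4) ln(1 − 4p/3) = −0.75 ln(1 − 0.357724) = −0.75 ln(0.642276)
  = −0.75 × (-0.442737) = 0.332053 substitutions/site.
Under a molecular clock d = 2μt, so t = d/(2μ) = 0.332053 / (2 × 0.0269) = 6.17 Myr.

6.17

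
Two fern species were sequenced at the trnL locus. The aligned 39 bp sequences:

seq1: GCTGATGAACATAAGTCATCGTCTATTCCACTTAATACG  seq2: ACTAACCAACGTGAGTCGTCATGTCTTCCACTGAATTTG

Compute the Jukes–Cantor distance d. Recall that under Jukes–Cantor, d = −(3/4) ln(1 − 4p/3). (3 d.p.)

0.441

The sequences differ at 13 of 39 sites, so p = 13/39 ≈ 0.333333.
d = −(3/4) ln(1 − 4p/3) = −0.75 ln(1 − 0.444444) = −0.75 ln(0.555556)
  = −0.75 × (-0.587786) = 0.440840 substitutions/site.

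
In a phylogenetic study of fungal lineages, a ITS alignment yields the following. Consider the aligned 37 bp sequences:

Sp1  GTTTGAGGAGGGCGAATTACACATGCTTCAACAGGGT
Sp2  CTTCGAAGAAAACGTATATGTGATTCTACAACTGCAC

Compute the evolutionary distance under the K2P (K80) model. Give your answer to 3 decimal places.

Of 37 sites, 7 differences are transitions and 11 are transversions, so P = 7/37 ≈ 0.189189 and Q = 11/37 ≈ 0.297297.
Under the Kimura two-parameter model, d = −½ ln(1 − 2P − Q) − ¼ ln(1 − 2Q).
1 − 2P − Q = 0.324325, giving −½ ln(0.324325) = 0.563005.
1 − 2Q = 0.405406, giving −¼ ln(0.405406) = 0.225717.
d = 0.563005 + 0.225717 = 0.788722.

0.789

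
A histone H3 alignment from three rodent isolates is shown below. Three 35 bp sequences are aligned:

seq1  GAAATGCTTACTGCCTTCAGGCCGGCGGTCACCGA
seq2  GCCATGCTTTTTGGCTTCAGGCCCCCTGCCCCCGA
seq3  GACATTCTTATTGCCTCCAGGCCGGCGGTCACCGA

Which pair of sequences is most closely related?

seq1 and seq3

seq1–seq2: 10/35 differ, p = 0.286, d = 0.360.
seq1–seq3: 4/35 differ, p = 0.114, d = 0.124.
seq2–seq3: 10/35 differ, p = 0.286, d = 0.360.
The smallest distance is between seq1 and seq3.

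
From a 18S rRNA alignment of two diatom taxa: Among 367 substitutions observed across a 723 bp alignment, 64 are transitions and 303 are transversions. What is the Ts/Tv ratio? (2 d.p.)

0.21

R = 64/303 = 0.211221… ≈ 0.21 (to 2 d.p.).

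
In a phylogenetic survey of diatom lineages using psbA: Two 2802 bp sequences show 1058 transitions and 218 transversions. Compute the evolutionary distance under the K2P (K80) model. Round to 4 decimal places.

P = 1058/2802 ≈ 0.377587 and Q = 218/2802 ≈ 0.077802.
Under the Kimura two-parameter model, d = −½ ln(1 − 2P − Q) − ¼ ln(1 − 2Q).
1 − 2P − Q = 0.167024, giving −½ ln(0.167024) = 0.894809.
1 − 2Q = 0.844396, giving −¼ ln(0.844396) = 0.042283.
d = 0.894809 + 0.042283 = 0.937092.

0.9371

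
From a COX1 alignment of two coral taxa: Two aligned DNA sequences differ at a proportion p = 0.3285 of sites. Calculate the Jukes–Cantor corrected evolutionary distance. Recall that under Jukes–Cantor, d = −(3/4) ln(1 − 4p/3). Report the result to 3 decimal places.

0.432

d = −(3/4) ln(1 − 4p/3) = −0.75 ln(1 − 0.438) = −0.75 ln(0.562)
  = −0.75 × (-0.576253) = 0.432190 substitutions/site.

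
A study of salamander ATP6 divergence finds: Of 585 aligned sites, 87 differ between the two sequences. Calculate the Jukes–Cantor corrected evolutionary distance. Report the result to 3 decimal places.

p = 87/585 ≈ 0.148718.
d = −(3/4) ln(1 − 4p/3) = −0.75 ln(1 − 0.198291) = −0.75 ln(0.801709)
  = −0.75 × (-0.221010) = 0.165758 substitutions/site.

0.166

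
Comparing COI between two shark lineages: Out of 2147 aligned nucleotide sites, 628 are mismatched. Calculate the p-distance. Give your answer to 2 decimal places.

p = 628/2147 = 0.292501… ≈ 0.29 (to 2 d.p.).

0.29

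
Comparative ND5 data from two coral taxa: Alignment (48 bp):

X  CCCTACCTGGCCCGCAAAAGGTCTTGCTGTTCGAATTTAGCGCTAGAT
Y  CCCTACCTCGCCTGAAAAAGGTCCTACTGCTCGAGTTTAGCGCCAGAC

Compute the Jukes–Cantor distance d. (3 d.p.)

0.216

The sequences differ at 9 of 48 sites (9, 13, 15, 24, 26, 30, 35, 44, 48), so p = 9/48 = 0.1875.
d = −(3/4) ln(1 − 4p/3) = −0.75 ln(1 − 0.25) = −0.75 ln(0.75)
  = −0.75 × (-0.287682) = 0.215762 substitutions/site.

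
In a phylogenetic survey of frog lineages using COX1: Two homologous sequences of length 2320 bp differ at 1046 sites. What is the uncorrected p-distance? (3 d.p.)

p = 1046/2320 = 0.450862… ≈ 0.451 (to 3 d.p.).

0.451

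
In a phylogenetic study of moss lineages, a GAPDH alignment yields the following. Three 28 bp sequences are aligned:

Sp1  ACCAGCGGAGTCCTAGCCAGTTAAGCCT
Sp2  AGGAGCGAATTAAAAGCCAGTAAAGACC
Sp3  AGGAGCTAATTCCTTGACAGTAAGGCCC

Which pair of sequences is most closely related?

Sp1–Sp2: 10/28 differ, p = 0.357, d = 0.485.
Sp1–Sp3: 10/28 differ, p = 0.357, d = 0.485.
Sp2–Sp3: 8/28 differ, p = 0.286, d = 0.360.
The smallest distance is between Sp2 and Sp3.

Sp2 and Sp3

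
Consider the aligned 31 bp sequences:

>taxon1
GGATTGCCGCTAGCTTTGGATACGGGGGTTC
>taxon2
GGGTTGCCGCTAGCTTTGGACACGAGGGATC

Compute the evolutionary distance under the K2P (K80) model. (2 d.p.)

Of 31 sites, 3 differences are transitions and 1 are transversions, so P = 3/31 ≈ 0.096774 and Q = 1/31 ≈ 0.032258.
Under the Kimura two-parameter model, d = −½ ln(1 − 2P − Q) − ¼ ln(1 − 2Q).
1 − 2P − Q = 0.774194, giving −½ ln(0.774194) = 0.127966.
1 − 2Q = 0.935484, giving −¼ ln(0.935484) = 0.016673.
d = 0.127966 + 0.016673 = 0.144639.

0.14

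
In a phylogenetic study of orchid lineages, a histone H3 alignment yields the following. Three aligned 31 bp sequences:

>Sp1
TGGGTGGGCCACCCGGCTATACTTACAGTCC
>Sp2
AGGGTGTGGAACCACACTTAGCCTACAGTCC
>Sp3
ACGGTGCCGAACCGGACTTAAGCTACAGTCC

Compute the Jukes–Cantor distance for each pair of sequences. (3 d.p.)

d(Sp1,Sp2) = 0.481, d(Sp1,Sp3) = 0.544, d(Sp2,Sp3) = 0.269

Sp1–Sp2: 11/31 sites differ → p ≈ 0.354839, d = −0.75 ln(1 − 0.473119) = 0.480585 ≈ 0.481.
Sp1–Sp3: 12/31 sites differ → p ≈ 0.387097, d = −0.75 ln(1 − 0.516129) = 0.544453 ≈ 0.544.
Sp2–Sp3: 7/31 sites differ → p ≈ 0.225806, d = −0.75 ln(1 − 0.301075) = 0.268659 ≈ 0.269.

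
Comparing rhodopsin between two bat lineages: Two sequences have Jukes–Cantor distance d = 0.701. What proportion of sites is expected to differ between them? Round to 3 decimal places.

p = (3/4)(1 − e^(−4d/3)) = 0.75 × (1 − e^(-0.934667)) = 0.75 × (1 − 0.392717) = 0.455462.

0.455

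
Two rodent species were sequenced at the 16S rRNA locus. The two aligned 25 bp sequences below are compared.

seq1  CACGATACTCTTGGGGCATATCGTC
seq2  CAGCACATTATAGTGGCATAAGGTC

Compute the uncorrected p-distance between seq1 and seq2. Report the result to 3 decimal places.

0.360

The sequences differ at 9 of 25 positions (sites 3, 4, 6, 8, 10, 12, 14, 21, 22).
p = 9/25 = 0.360.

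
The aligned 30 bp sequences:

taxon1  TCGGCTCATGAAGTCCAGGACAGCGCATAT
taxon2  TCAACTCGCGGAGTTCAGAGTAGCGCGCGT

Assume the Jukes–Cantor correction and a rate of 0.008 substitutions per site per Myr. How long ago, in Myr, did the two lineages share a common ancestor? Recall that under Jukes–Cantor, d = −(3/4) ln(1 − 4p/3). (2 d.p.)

The sequences differ at 12 of 30 sites, so p = 12/30 = 0.4.
d = −(3/4) ln(1 − 4p/3) = −0.75 ln(1 − 0.533333) = −0.75 ln(0.466667)
  = −0.75 × (-0.762139) = 0.571604 substitutions/site.
Under a molecular clock d = 2μt, so t = d/(2μ) = 0.571604 / (2 × 0.008) = 35.73 Myr.

35.73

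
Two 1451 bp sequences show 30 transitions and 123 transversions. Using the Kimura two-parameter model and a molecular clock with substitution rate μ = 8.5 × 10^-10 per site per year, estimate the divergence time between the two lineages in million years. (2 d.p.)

66.97

P = 30/1451 ≈ 0.020675 and Q = 123/1451 ≈ 0.084769.
Under the Kimura two-parameter model, d = −½ ln(1 − 2P − Q) − ¼ ln(1 − 2Q).
1 − 2P − Q = 0.873881, giving −½ ln(0.873881) = 0.067406.
1 − 2Q = 0.830462, giving −¼ ln(0.830462) = 0.046443.
d = 0.067406 + 0.046443 = 0.113849.
Under a molecular clock d = 2μt, so t = d/(2μ) = 0.113849 / (2 × 8.5 × 10^-10) = 66.97 million years.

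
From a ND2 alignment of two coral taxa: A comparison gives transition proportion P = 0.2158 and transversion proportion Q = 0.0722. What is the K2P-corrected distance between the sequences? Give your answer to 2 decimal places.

Under the Kimura two-parameter model, d = −½ ln(1 − 2P − Q) − ¼ ln(1 − 2Q).
1 − 2P − Q = 0.4962, giving −½ ln(0.4962) = 0.350388.
1 − 2Q = 0.8556, giving −¼ ln(0.8556) = 0.038988.
d = 0.350388 + 0.038988 = 0.389376.

0.39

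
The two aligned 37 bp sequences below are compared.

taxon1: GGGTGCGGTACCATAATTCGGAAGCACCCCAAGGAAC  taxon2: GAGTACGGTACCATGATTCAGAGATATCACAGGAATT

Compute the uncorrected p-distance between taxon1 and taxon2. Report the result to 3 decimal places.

0.351

The sequences differ at 13 of 37 positions.
p = 13/37 = 0.351351… ≈ 0.351 (to 3 d.p.).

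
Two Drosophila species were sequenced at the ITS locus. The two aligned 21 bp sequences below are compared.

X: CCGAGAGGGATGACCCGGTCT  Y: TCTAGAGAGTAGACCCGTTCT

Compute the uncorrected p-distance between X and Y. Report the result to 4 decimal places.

0.2857

The sequences differ at 6 of 21 positions (sites 1, 3, 8, 10, 11, 18).
p = 6/21 = 0.285714… ≈ 0.2857 (to 4 d.p.).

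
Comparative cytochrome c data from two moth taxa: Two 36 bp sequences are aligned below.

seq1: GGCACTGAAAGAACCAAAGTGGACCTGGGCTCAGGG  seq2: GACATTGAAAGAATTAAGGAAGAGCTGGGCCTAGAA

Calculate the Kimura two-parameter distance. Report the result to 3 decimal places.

0.502

Of 36 sites, 10 differences are transitions and 2 are transversions, so P = 10/36 ≈ 0.277778 and Q = 2/36 ≈ 0.055556.
Under the Kimura two-parameter model, d = −½ ln(1 − 2P − Q) − ¼ ln(1 − 2Q).
1 − 2P − Q = 0.388888, giving −½ ln(0.388888) = 0.472232.
1 − 2Q = 0.888888, giving −¼ ln(0.888888) = 0.029446.
d = 0.472232 + 0.029446 = 0.501678.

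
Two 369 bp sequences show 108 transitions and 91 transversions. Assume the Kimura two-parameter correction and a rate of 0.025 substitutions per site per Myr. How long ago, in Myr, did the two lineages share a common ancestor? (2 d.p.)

P = 108/369 ≈ 0.292683 and Q = 91/369 ≈ 0.246612.
Under the Kimura two-parameter model, d = −½ ln(1 − 2P − Q) − ¼ ln(1 − 2Q).
1 − 2P − Q = 0.168022, giving −½ ln(0.168022) = 0.891830.
1 − 2Q = 0.506776, giving −¼ ln(0.506776) = 0.169922.
d = 0.891830 + 0.169922 = 1.061752.
Under a molecular clock d = 2μt, so t = d/(2μ) = 1.061752 / (2 × 0.025) = 21.24 Myr.

21.24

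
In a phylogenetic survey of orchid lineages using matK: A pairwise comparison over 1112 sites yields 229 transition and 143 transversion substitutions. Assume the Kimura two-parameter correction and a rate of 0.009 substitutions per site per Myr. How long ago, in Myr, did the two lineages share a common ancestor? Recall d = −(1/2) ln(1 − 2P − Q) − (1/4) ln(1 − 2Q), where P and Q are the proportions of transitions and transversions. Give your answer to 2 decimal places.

25.73

P = 229/1112 ≈ 0.205935 and Q = 143/1112 ≈ 0.128597.
Under the Kimura two-parameter model, d = −½ ln(1 − 2P − Q) − ¼ ln(1 − 2Q).
1 − 2P − Q = 0.459533, giving −½ ln(0.459533) = 0.388772.
1 − 2Q = 0.742806, giving −¼ ln(0.742806) = 0.074330.
d = 0.388772 + 0.074330 = 0.463102.
Under a molecular clock d = 2μt, so t = d/(2μ) = 0.463102 / (2 × 0.009) = 25.73 Myr.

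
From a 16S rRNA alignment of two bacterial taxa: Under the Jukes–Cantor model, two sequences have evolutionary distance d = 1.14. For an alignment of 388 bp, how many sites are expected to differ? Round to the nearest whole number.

227

Invert JC69: p = (3/4)(1 − e^(−4d/3)) = 0.75 × (1 − e^(-1.52)) = 0.75 × (1 − 0.218712) = 0.585966.
Expected differing sites = pL ≈ 0.585966 × 388 = 227.354808 ≈ 227.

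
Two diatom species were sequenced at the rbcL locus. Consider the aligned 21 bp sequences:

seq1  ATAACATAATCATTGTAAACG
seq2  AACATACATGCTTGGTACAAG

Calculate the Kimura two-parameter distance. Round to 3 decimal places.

0.782

Of 21 sites, 2 differences are transitions and 8 are transversions, so P = 2/21 ≈ 0.095238 and Q = 8/21 ≈ 0.380952.
Under the Kimura two-parameter model, d = −½ ln(1 − 2P − Q) − ¼ ln(1 − 2Q).
1 − 2P − Q = 0.428572, giving −½ ln(0.428572) = 0.423648.
1 − 2Q = 0.238096, giving −¼ ln(0.238096) = 0.358770.
d = 0.423648 + 0.358770 = 0.782418.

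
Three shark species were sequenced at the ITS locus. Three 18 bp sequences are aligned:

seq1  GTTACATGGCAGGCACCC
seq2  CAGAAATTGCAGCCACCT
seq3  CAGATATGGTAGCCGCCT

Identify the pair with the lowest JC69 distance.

seq2 and seq3

seq1–seq2: 7/18 differ, p = 0.389, d = 0.548.
seq1–seq3: 8/18 differ, p = 0.444, d = 0.673.
seq2–seq3: 4/18 differ, p = 0.222, d = 0.264.
The smallest distance is between seq2 and seq3.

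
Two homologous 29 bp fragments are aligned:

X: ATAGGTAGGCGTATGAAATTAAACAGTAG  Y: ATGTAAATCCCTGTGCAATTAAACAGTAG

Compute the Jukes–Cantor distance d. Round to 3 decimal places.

0.401

The sequences differ at 9 of 29 sites (3, 4, 5, 6, 8, 9, 11, 13, 16), so p = 9/29 ≈ 0.310345.
d = −(3/4) ln(1 − 4p/3) = −0.75 ln(1 − 0.413793) = −0.75 ln(0.586207)
  = −0.75 × (-0.534082) = 0.400562 substitutions/site.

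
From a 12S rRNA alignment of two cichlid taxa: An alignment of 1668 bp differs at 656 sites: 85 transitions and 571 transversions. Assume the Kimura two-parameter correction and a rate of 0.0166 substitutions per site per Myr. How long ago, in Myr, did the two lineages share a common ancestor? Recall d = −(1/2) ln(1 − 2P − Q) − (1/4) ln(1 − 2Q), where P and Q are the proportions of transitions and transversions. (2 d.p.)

P = 85/1668 ≈ 0.050959 and Q = 571/1668 ≈ 0.342326.
Under the Kimura two-parameter model, d = −½ ln(1 − 2P − Q) − ¼ ln(1 − 2Q).
1 − 2P − Q = 0.555756, giving −½ ln(0.555756) = 0.293713.
1 − 2Q = 0.315348, giving −¼ ln(0.315348) = 0.288520.
d = 0.293713 + 0.288520 = 0.582233.
Under a molecular clock d = 2μt, so t = d/(2μ) = 0.582233 / (2 × 0.0166) = 17.54 Myr.

17.54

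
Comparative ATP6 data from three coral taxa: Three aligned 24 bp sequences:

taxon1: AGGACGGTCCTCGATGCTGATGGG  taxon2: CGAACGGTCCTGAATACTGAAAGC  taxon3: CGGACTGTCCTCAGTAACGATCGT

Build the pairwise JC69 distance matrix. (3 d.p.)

taxon1–taxon2: 8/24 sites differ → p ≈ 0.333333, d = −0.75 ln(1 − 0.444444) = 0.440839 ≈ 0.441.
taxon1–taxon3: 9/24 sites differ → p = 0.375, d = −0.75 ln(1 − 0.5) = 0.519860 ≈ 0.520.
taxon2–taxon3: 9/24 sites differ → p = 0.375, d = −0.75 ln(1 − 0.5) = 0.519860 ≈ 0.520.

d(taxon1,taxon2) = 0.441, d(taxon1,taxon3) = 0.520, d(taxon2,taxon3) = 0.520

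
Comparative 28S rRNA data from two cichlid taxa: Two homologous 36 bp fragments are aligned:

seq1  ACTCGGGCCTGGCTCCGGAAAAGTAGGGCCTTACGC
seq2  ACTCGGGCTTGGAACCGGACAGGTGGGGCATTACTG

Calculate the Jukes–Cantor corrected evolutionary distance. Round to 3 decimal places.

0.304

The sequences differ at 9 of 36 sites (9, 13, 14, 20, 22, 25, 30, 35, 36), so p = 9/36 = 0.25.
d = −(3/4) ln(1 − 4p/3) = −0.75 ln(1 − 0.333333) = −0.75 ln(0.666667)
  = −0.75 × (-0.405465) = 0.304099 substitutions/site.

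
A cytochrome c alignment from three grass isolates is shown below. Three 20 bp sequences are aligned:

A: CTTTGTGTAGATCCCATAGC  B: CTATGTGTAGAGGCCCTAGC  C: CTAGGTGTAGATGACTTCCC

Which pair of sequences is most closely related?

A and B

A–B: 4/20 differ, p = 0.200, d = 0.233.
A–C: 7/20 differ, p = 0.350, d = 0.471.
B–C: 6/20 differ, p = 0.300, d = 0.383.
The smallest distance is between A and B.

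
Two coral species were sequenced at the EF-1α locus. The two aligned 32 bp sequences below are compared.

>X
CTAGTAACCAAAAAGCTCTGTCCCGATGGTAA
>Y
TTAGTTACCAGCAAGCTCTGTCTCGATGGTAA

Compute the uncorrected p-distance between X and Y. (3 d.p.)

The sequences differ at 5 of 32 positions (sites 1, 6, 11, 12, 23).
p = 5/32 = 0.15625 ≈ 0.156 (to 3 d.p.).

0.156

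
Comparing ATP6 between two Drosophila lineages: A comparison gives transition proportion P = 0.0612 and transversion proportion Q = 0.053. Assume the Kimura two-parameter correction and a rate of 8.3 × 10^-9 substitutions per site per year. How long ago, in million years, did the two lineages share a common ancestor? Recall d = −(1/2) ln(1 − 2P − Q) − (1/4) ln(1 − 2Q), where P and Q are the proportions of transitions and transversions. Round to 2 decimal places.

Under the Kimura two-parameter model, d = −½ ln(1 − 2P − Q) − ¼ ln(1 − 2Q).
1 − 2P − Q = 0.8246, giving −½ ln(0.8246) = 0.096428.
1 − 2Q = 0.894, giving −¼ ln(0.894) = 0.028012.
d = 0.096428 + 0.028012 = 0.124440.
Under a molecular clock d = 2μt, so t = d/(2μ) = 0.124440 / (2 × 8.3 × 10^-9) = 7.50 million years.

7.50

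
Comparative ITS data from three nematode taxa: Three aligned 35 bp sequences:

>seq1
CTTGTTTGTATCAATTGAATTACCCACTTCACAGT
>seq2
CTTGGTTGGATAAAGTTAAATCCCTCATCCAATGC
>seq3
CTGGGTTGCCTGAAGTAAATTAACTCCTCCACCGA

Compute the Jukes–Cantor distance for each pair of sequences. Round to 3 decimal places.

seq1–seq2: 14/35 sites differ → p = 0.4, d = −0.75 ln(1 − 0.533333) = 0.571605 ≈ 0.572.
seq1–seq3: 13/35 sites differ → p ≈ 0.371429, d = −0.75 ln(1 − 0.495239) = 0.512753 ≈ 0.513.
seq2–seq3: 12/35 sites differ → p ≈ 0.342857, d = −0.75 ln(1 − 0.457143) = 0.458182 ≈ 0.458.

d(seq1,seq2) = 0.572, d(seq1,seq3) = 0.513, d(seq2,seq3) = 0.458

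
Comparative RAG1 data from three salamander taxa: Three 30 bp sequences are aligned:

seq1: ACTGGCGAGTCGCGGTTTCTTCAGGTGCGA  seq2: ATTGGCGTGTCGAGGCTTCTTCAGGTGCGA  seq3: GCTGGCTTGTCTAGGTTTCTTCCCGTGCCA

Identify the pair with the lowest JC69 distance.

seq1 and seq2

seq1–seq2: 4/30 differ, p = 0.133, d = 0.147.
seq1–seq3: 8/30 differ, p = 0.267, d = 0.330.
seq2–seq3: 8/30 differ, p = 0.267, d = 0.330.
The smallest distance is between seq1 and seq2.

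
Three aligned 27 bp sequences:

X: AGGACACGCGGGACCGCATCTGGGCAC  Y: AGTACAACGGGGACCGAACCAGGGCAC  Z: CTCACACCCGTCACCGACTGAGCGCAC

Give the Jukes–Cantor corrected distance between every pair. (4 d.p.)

X–Y: 7/27 sites differ → p ≈ 0.259259, d = −0.75 ln(1 − 0.345679) = 0.318118 ≈ 0.3181.
X–Z: 11/27 sites differ → p ≈ 0.407407, d = −0.75 ln(1 − 0.543209) = 0.587647 ≈ 0.5876.
Y–Z: 11/27 sites differ → p ≈ 0.407407, d = −0.75 ln(1 − 0.543209) = 0.587647 ≈ 0.5876.

d(X,Y) = 0.3181, d(X,Z) = 0.5876, d(Y,Z) = 0.5876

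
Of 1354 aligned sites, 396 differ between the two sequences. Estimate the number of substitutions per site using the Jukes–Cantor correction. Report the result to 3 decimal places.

0.371

p = 396/1354 ≈ 0.292467.
d = −(3/4) ln(1 − 4p/3) = −0.75 ln(1 − 0.389956) = −0.75 ln(0.610044)
  = −0.75 × (-0.494224) = 0.370668 substitutions/site.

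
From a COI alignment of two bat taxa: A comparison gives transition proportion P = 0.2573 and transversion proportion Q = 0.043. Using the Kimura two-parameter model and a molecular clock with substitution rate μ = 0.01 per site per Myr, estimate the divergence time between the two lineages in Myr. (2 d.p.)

Under the Kimura two-parameter model, d = −½ ln(1 − 2P − Q) − ¼ ln(1 − 2Q).
1 − 2P − Q = 0.4424, giving −½ ln(0.4424) = 0.407770.
1 − 2Q = 0.914, giving −¼ ln(0.914) = 0.022481.
d = 0.407770 + 0.022481 = 0.430251.
Under a molecular clock d = 2μt, so t = d/(2μ) = 0.430251 / (2 × 0.01) = 21.51 Myr.

21.51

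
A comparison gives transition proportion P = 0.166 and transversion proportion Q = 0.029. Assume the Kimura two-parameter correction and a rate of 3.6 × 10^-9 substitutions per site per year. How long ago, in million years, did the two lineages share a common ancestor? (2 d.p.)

Under the Kimura two-parameter model, d = −½ ln(1 − 2P − Q) − ¼ ln(1 − 2Q).
1 − 2P − Q = 0.639, giving −½ ln(0.639) = 0.223925.
1 − 2Q = 0.942, giving −¼ ln(0.942) = 0.014938.
d = 0.223925 + 0.014938 = 0.238863.
Under a molecular clock d = 2μt, so t = d/(2μ) = 0.238863 / (2 × 3.6 × 10^-9) = 33.18 million years.

33.18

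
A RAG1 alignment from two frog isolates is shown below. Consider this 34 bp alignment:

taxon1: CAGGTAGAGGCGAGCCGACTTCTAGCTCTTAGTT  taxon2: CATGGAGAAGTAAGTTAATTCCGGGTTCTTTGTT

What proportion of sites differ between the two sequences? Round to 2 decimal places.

The sequences differ at 14 of 34 positions.
p = 14/34 = 0.411764… ≈ 0.41 (to 2 d.p.).

0.41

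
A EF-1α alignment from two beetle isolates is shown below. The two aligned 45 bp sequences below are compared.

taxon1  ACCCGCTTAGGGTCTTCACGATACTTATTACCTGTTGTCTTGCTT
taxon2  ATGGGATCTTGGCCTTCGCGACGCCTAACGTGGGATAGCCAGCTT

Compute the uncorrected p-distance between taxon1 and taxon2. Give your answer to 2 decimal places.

The sequences differ at 23 of 45 positions.
p = 23/45 = 0.511111… ≈ 0.51 (to 2 d.p.).

0.51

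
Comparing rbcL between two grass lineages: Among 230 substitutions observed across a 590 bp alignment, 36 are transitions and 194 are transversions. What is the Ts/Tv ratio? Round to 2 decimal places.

R = 36/194 = 0.185567… ≈ 0.19 (to 2 d.p.).

0.19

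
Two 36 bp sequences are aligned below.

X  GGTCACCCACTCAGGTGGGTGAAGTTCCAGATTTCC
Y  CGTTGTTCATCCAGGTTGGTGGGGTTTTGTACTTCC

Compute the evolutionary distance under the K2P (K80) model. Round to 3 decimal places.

Of 36 sites, 12 differences are transitions and 3 are transversions, so P = 12/36 ≈ 0.333333 and Q = 3/36 ≈ 0.083333.
Under the Kimura two-parameter model, d = −½ ln(1 − 2P − Q) − ¼ ln(1 − 2Q).
1 − 2P − Q = 0.250001, giving −½ ln(0.250001) = 0.693145.
1 − 2Q = 0.833334, giving −¼ ln(0.833334) = 0.045580.
d = 0.693145 + 0.045580 = 0.738725.

0.739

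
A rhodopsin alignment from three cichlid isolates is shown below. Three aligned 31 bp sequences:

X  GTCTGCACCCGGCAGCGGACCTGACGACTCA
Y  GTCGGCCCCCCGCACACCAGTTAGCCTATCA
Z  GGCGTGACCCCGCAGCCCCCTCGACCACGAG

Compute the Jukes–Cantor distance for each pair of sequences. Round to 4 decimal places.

d(X,Y) = 0.6913, d(X,Z) = 0.6913, d(Y,Z) = 0.8740

X–Y: 14/31 sites differ → p ≈ 0.451613, d = −0.75 ln(1 − 0.602151) = 0.691262 ≈ 0.6913.
X–Z: 14/31 sites differ → p ≈ 0.451613, d = −0.75 ln(1 − 0.602151) = 0.691262 ≈ 0.6913.
Y–Z: 16/31 sites differ → p ≈ 0.516129, d = −0.75 ln(1 − 0.688172) = 0.873978 ≈ 0.8740.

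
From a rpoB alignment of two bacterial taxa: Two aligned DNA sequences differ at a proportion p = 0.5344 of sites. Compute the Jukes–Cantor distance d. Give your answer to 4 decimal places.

0.9350

d = −(3/4) ln(1 − 4p/3) = −0.75 ln(1 − 0.712533) = −0.75 ln(0.287467)
  = −0.75 × (-1.246647) = 0.934985 substitutions/site.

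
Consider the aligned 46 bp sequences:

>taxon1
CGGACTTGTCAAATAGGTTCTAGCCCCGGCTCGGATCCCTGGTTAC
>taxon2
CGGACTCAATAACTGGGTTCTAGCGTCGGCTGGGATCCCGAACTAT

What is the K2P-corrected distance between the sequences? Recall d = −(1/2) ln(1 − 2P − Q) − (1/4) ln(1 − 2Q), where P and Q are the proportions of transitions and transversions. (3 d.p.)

0.408

Of 46 sites, 9 differences are transitions and 5 are transversions, so P = 9/46 ≈ 0.195652 and Q = 5/46 ≈ 0.108696.
Under the Kimura two-parameter model, d = −½ ln(1 − 2P − Q) − ¼ ln(1 − 2Q).
1 − 2P − Q = 0.5, giving −½ ln(0.5) = 0.346574.
1 − 2Q = 0.782608, giving −¼ ln(0.782608) = 0.061281.
d = 0.346574 + 0.061281 = 0.407855.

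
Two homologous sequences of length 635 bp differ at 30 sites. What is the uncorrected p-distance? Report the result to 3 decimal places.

p = 30/635 = 0.047244… ≈ 0.047 (to 3 d.p.).

0.047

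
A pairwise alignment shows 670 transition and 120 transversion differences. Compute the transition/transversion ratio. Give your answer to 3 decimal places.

R = 670/120 = 5.583333… ≈ 5.583 (to 3 d.p.).

5.583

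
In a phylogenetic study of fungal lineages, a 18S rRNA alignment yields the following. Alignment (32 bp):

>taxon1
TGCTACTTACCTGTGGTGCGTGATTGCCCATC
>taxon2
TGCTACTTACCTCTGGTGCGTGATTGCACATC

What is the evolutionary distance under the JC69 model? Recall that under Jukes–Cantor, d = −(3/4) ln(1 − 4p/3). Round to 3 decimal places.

The sequences differ at 2 of 32 sites (13, 28), so p = 2/32 = 0.0625.
d = −(3/4) ln(1 − 4p/3) = −0.75 ln(1 − 0.083333) = −0.75 ln(0.916667)
  = −0.75 × (-0.087011) = 0.065258 substitutions/site.

0.065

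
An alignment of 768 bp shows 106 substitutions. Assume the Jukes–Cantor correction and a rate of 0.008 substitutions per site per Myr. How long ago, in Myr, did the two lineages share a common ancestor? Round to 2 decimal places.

p = 106/768 ≈ 0.138021.
d = −(3/4) ln(1 − 4p/3) = −0.75 ln(1 − 0.184028) = −0.75 ln(0.815972)
  = −0.75 × (-0.203375) = 0.152531 substitutions/site.
Under a molecular clock d = 2μt, so t = d/(2μ) = 0.152531 / (2 × 0.008) = 9.53 Myr.

9.53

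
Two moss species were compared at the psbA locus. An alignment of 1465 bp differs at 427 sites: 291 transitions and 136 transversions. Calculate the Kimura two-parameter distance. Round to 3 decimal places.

0.388

P = 291/1465 ≈ 0.198635 and Q = 136/1465 ≈ 0.092833.
Under the Kimura two-parameter model, d = −½ ln(1 − 2P − Q) − ¼ ln(1 − 2Q).
1 − 2P − Q = 0.509897, giving −½ ln(0.509897) = 0.336773.
1 − 2Q = 0.814334, giving −¼ ln(0.814334) = 0.051346.
d = 0.336773 + 0.051346 = 0.388119.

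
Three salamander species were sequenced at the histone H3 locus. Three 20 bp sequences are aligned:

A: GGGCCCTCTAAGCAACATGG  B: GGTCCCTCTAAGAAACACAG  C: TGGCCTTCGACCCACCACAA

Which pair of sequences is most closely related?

A–B: 4/20 differ, p = 0.200, d = 0.233.
A–C: 9/20 differ, p = 0.450, d = 0.687.
B–C: 9/20 differ, p = 0.450, d = 0.687.
The smallest distance is between A and B.

A and B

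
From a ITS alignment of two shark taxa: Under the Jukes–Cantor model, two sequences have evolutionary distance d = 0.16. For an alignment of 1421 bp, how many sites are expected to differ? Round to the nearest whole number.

205

Invert JC69: p = (3/4)(1 − e^(−4d/3)) = 0.75 × (1 − e^(-0.213333)) = 0.75 × (1 − 0.807887) = 0.144085.
Expected differing sites = pL ≈ 0.144085 × 1421 = 204.744785 ≈ 205.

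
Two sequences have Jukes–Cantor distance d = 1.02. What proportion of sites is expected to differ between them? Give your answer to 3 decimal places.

p = (3/4)(1 − e^(−4d/3)) = 0.75 × (1 − e^(-1.36)) = 0.75 × (1 − 0.256661) = 0.557504.

0.558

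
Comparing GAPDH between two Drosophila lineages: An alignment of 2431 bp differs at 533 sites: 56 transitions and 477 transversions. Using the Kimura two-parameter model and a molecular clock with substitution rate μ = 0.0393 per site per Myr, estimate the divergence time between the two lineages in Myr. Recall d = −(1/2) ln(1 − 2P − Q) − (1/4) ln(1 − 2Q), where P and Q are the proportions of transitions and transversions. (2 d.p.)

P = 56/2431 ≈ 0.023036 and Q = 477/2431 ≈ 0.196216.
Under the Kimura two-parameter model, d = −½ ln(1 − 2P − Q) − ¼ ln(1 − 2Q).
1 − 2P − Q = 0.757712, giving −½ ln(0.757712) = 0.138726.
1 − 2Q = 0.607568, giving −¼ ln(0.607568) = 0.124573.
d = 0.138726 + 0.124573 = 0.263299.
Under a molecular clock d = 2μt, so t = d/(2μ) = 0.263299 / (2 × 0.0393) = 3.35 Myr.

3.35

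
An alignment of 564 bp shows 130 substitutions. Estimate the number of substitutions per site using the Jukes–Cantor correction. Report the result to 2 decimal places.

0.28

p = 130/564 ≈ 0.230496.
d = −(3/4) ln(1 − 4p/3) = −0.75 ln(1 − 0.307328) = −0.75 ln(0.692672)
  = −0.75 × (-0.367199) = 0.275399 substitutions/site.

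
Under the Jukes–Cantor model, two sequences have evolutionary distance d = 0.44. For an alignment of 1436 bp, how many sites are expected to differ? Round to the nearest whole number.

478

Invert JC69: p = (3/4)(1 − e^(−4d/3)) = 0.75 × (1 − e^(-0.586667)) = 0.75 × (1 − 0.556178) = 0.332867.
Expected differing sites = pL ≈ 0.332867 × 1436 = 477.997012 ≈ 478.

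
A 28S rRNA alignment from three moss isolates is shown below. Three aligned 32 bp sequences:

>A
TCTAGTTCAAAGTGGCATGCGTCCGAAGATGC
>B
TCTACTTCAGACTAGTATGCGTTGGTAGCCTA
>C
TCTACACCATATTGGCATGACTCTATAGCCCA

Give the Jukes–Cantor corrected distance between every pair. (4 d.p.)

d(A,B) = 0.5199, d(A,C) = 0.6566, d(B,C) = 0.5199

A–B: 12/32 sites differ → p = 0.375, d = −0.75 ln(1 − 0.5) = 0.519860 ≈ 0.5199.
A–C: 14/32 sites differ → p = 0.4375, d = −0.75 ln(1 − 0.583333) = 0.656601 ≈ 0.6566.
B–C: 12/32 sites differ → p = 0.375, d = −0.75 ln(1 − 0.5) = 0.519860 ≈ 0.5199.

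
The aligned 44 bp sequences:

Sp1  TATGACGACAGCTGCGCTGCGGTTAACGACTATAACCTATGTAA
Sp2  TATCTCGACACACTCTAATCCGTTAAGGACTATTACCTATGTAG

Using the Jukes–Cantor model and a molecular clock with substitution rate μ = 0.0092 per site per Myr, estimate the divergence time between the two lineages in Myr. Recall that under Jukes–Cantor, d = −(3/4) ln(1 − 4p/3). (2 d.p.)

The sequences differ at 14 of 44 sites, so p = 14/44 ≈ 0.318182.
d = −(3/4) ln(1 − 4p/3) = −0.75 ln(1 − 0.424243) = −0.75 ln(0.575757)
  = −0.75 × (-0.552070) = 0.414053 substitutions/site.
Under a molecular clock d = 2μt, so t = d/(2μ) = 0.414053 / (2 × 0.0092) = 22.50 Myr.

22.50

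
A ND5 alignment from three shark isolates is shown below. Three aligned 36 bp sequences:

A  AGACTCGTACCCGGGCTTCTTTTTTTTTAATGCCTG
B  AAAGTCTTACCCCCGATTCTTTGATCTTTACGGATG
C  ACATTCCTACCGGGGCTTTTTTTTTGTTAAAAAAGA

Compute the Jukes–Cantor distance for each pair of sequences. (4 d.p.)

A–B: 13/36 sites differ → p ≈ 0.361111, d = −0.75 ln(1 − 0.481481) = 0.492584 ≈ 0.4926.
A–C: 12/36 sites differ → p ≈ 0.333333, d = −0.75 ln(1 − 0.444444) = 0.440839 ≈ 0.4408.
B–C: 17/36 sites differ → p ≈ 0.472222, d = −0.75 ln(1 − 0.629629) = 0.744938 ≈ 0.7449.

d(A,B) = 0.4926, d(A,C) = 0.4408, d(B,C) = 0.7449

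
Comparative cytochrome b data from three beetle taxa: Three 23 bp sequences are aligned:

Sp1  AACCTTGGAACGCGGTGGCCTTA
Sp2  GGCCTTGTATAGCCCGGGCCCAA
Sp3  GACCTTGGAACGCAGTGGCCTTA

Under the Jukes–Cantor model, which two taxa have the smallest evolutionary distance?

Sp1–Sp2: 10/23 differ, p = 0.435, d = 0.650.
Sp1–Sp3: 2/23 differ, p = 0.087, d = 0.092.
Sp2–Sp3: 9/23 differ, p = 0.391, d = 0.553.
The smallest distance is between Sp1 and Sp3.

Sp1 and Sp3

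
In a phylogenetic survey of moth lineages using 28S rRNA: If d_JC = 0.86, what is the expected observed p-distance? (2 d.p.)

p = (3/4)(1 − e^(−4d/3)) = 0.75 × (1 − e^(-1.146667)) = 0.75 × (1 − 0.317694) = 0.511730.

0.51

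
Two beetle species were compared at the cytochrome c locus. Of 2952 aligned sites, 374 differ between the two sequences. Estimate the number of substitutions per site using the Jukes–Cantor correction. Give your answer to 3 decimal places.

p = 374/2952 ≈ 0.126694.
d = −(3/4) ln(1 − 4p/3) = −0.75 ln(1 − 0.168925) = −0.75 ln(0.831075)
  = −0.75 × (-0.185035) = 0.138776 substitutions/site.

0.139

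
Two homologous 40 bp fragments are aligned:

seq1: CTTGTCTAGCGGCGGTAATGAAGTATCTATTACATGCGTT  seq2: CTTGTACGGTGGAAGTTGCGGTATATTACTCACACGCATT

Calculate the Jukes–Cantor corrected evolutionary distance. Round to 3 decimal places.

The sequences differ at 18 of 40 sites, so p = 18/40 = 0.45.
d = −(3/4) ln(1 − 4p/3) = −0.75 ln(1 − 0.6) = −0.75 ln(0.4)
  = −0.75 × (-0.916291) = 0.687218 substitutions/site.

0.687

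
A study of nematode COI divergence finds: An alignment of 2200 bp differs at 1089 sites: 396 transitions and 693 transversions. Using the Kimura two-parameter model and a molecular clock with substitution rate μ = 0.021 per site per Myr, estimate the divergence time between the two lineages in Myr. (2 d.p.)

P = 396/2200 = 0.18 and Q = 693/2200 = 0.315.
Under the Kimura two-parameter model, d = −½ ln(1 − 2P − Q) − ¼ ln(1 − 2Q).
1 − 2P − Q = 0.325, giving −½ ln(0.325) = 0.561965.
1 − 2Q = 0.37, giving −¼ ln(0.37) = 0.248563.
d = 0.561965 + 0.248563 = 0.810528.
Under a molecular clock d = 2μt, so t = d/(2μ) = 0.810528 / (2 × 0.021) = 19.30 Myr.

19.30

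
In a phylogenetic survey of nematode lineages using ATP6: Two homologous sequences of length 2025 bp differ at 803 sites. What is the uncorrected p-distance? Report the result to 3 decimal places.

0.397

p = 803/2025 = 0.396543… ≈ 0.397 (to 3 d.p.).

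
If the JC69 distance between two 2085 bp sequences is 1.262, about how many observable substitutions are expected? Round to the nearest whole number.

1273

Invert JC69: p = (3/4)(1 − e^(−4d/3)) = 0.75 × (1 − e^(-1.682667)) = 0.75 × (1 − 0.185878) = 0.610592.
Expected differing sites = pL ≈ 0.610592 × 2085 = 1273.08432 ≈ 1273.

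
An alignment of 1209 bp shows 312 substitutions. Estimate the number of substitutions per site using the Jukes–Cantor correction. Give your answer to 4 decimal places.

p = 312/1209 ≈ 0.258065.
d = −(3/4) ln(1 − 4p/3) = −0.75 ln(1 − 0.344087) = −0.75 ln(0.655913)
  = −0.75 × (-0.421727) = 0.316295 substitutions/site.

0.3163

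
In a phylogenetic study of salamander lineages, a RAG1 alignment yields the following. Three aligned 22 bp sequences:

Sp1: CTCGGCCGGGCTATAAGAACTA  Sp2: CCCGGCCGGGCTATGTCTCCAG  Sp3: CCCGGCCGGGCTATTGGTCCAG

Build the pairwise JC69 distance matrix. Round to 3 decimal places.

Sp1–Sp2: 8/22 sites differ → p ≈ 0.363636, d = −0.75 ln(1 − 0.484848) = 0.497470 ≈ 0.497.
Sp1–Sp3: 7/22 sites differ → p ≈ 0.318182, d = −0.75 ln(1 − 0.424243) = 0.414052 ≈ 0.414.
Sp2–Sp3: 3/22 sites differ → p ≈ 0.136364, d = −0.75 ln(1 − 0.181819) = 0.150504 ≈ 0.151.

d(Sp1,Sp2) = 0.497, d(Sp1,Sp3) = 0.414, d(Sp2,Sp3) = 0.151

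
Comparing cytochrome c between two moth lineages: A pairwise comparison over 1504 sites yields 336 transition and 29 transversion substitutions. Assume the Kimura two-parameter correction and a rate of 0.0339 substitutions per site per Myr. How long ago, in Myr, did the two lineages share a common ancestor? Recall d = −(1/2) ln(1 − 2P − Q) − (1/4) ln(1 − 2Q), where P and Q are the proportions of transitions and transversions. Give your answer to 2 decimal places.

4.77

P = 336/1504 ≈ 0.223404 and Q = 29/1504 ≈ 0.019282.
Under the Kimura two-parameter model, d = −½ ln(1 − 2P − Q) − ¼ ln(1 − 2Q).
1 − 2P − Q = 0.53391, giving −½ ln(0.53391) = 0.313764.
1 − 2Q = 0.961436, giving −¼ ln(0.961436) = 0.009832.
d = 0.313764 + 0.009832 = 0.323596.
Under a molecular clock d = 2μt, so t = d/(2μ) = 0.323596 / (2 × 0.0339) = 4.77 Myr.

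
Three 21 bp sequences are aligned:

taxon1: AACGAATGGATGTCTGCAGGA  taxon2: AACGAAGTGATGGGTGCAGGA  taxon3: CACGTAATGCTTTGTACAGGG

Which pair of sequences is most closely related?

taxon1 and taxon2

taxon1–taxon2: 4/21 differ, p = 0.190, d = 0.220.
taxon1–taxon3: 9/21 differ, p = 0.429, d = 0.635.
taxon2–taxon3: 8/21 differ, p = 0.381, d = 0.532.
The smallest distance is between taxon1 and taxon2.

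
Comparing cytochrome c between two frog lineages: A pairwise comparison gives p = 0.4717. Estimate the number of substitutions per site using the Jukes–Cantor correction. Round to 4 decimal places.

d = −(3/4) ln(1 − 4p/3) = −0.75 ln(1 − 0.628933) = −0.75 ln(0.371067)
  = −0.75 × (-0.991373) = 0.743530 substitutions/site.

0.7435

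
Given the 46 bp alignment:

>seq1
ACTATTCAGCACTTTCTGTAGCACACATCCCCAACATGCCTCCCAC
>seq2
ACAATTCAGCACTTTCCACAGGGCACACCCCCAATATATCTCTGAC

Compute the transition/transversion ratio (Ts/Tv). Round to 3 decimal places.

3.000

Transitions are A↔G and C↔T; transversions are all other mismatches.
Transitions: 9. Transversions: 3.
R = 9/3 = 3.000.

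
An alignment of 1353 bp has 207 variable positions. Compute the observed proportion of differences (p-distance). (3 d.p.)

p = 207/1353 = 0.152993… ≈ 0.153 (to 3 d.p.).

0.153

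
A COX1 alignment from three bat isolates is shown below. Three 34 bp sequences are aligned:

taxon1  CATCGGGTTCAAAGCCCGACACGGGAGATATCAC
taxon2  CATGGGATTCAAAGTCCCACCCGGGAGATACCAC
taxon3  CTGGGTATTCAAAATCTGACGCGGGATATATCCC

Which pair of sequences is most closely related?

taxon1–taxon2: 6/34 differ, p = 0.176, d = 0.201.
taxon1–taxon3: 11/34 differ, p = 0.324, d = 0.423.
taxon2–taxon3: 10/34 differ, p = 0.294, d = 0.373.
The smallest distance is between taxon1 and taxon2.

taxon1 and taxon2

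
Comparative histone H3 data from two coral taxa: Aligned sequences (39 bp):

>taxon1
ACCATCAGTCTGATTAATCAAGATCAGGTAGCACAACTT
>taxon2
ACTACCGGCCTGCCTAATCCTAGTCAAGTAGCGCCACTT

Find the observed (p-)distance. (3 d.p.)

0.333

The sequences differ at 13 of 39 positions.
p = 13/39 = 0.333333… ≈ 0.333 (to 3 d.p.).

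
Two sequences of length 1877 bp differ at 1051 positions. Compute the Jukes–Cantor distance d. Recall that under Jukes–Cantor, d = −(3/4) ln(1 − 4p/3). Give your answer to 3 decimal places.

1.030

p = 1051/1877 ≈ 0.559936.
d = −(3/4) ln(1 − 4p/3) = −0.75 ln(1 − 0.746581) = −0.75 ln(0.253419)
  = −0.75 × (-1.372711) = 1.029533 substitutions/site.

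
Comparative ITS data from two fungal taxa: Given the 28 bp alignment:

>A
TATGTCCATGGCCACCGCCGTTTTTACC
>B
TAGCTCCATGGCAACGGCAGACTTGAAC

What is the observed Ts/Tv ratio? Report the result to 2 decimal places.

0.13

Transitions are A↔G and C↔T; transversions are all other mismatches.
Transitions: 1. Transversions: 8.
R = 1/8 = 0.125 ≈ 0.13 (to 2 d.p.).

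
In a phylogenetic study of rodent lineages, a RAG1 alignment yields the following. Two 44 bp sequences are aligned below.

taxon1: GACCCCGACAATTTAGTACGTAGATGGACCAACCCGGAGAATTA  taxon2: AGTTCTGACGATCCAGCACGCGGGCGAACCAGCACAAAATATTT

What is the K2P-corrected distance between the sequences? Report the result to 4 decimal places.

1.1240

Of 44 sites, 18 differences are transitions and 3 are transversions, so P = 18/44 ≈ 0.409091 and Q = 3/44 ≈ 0.068182.
Under the Kimura two-parameter model, d = −½ ln(1 − 2P − Q) − ¼ ln(1 − 2Q).
1 − 2P − Q = 0.113636, giving −½ ln(0.113636) = 1.087377.
1 − 2Q = 0.863636, giving −¼ ln(0.863636) = 0.036651.
d = 1.087377 + 0.036651 = 1.124028.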